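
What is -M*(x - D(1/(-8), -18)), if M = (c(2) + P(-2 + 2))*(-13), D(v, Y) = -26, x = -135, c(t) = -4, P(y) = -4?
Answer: 11336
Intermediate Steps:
M = 104 (M = (-4 - 4)*(-13) = -8*(-13) = 104)
-M*(x - D(1/(-8), -18)) = -104*(-135 - 1*(-26)) = -104*(-135 + 26) = -104*(-109) = -1*(-11336) = 11336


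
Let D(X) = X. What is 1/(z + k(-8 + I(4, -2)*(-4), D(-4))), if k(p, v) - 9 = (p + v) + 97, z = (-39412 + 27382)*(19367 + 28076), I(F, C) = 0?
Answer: -1/570739196 ≈ -1.7521e-9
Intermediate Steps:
z = -570739290 (z = -12030*47443 = -570739290)
k(p, v) = 106 + p + v (k(p, v) = 9 + ((p + v) + 97) = 9 + (97 + p + v) = 106 + p + v)
1/(z + k(-8 + I(4, -2)*(-4), D(-4))) = 1/(-570739290 + (106 + (-8 + 0*(-4)) - 4)) = 1/(-570739290 + (106 + (-8 + 0) - 4)) = 1/(-570739290 + (106 - 8 - 4)) = 1/(-570739290 + 94) = 1/(-570739196) = -1/570739196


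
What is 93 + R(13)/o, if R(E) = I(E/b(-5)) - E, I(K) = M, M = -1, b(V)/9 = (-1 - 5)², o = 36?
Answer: 1667/18 ≈ 92.611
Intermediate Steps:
b(V) = 324 (b(V) = 9*(-1 - 5)² = 9*(-6)² = 9*36 = 324)
I(K) = -1
R(E) = -1 - E
93 + R(13)/o = 93 + (-1 - 1*13)/36 = 93 + (-1 - 13)/36 = 93 + (1/36)*(-14) = 93 - 7/18 = 1667/18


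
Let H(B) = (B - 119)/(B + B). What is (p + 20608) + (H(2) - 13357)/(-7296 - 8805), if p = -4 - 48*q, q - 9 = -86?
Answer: 1565070745/64404 ≈ 24301.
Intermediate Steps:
q = -77 (q = 9 - 86 = -77)
H(B) = (-119 + B)/(2*B) (H(B) = (-119 + B)/((2*B)) = (-119 + B)*(1/(2*B)) = (-119 + B)/(2*B))
p = 3692 (p = -4 - 48*(-77) = -4 + 3696 = 3692)
(p + 20608) + (H(2) - 13357)/(-7296 - 8805) = (3692 + 20608) + ((½)*(-119 + 2)/2 - 13357)/(-7296 - 8805) = 24300 + ((½)*(½)*(-117) - 13357)/(-16101) = 24300 + (-117/4 - 13357)*(-1/16101) = 24300 - 53545/4*(-1/16101) = 24300 + 53545/64404 = 1565070745/64404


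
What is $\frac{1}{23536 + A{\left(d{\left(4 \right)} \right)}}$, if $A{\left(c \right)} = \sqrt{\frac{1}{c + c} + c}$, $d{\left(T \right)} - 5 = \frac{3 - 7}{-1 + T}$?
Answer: $\frac{1553376}{36560257285} - \frac{\sqrt{16566}}{36560257285} \approx 4.2485 \cdot 10^{-5}$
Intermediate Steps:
$d{\left(T \right)} = 5 - \frac{4}{-1 + T}$ ($d{\left(T \right)} = 5 + \frac{3 - 7}{-1 + T} = 5 - \frac{4}{-1 + T}$)
$A{\left(c \right)} = \sqrt{c + \frac{1}{2 c}}$ ($A{\left(c \right)} = \sqrt{\frac{1}{2 c} + c} = \sqrt{c + \frac{1}{2 c}}$)
$\frac{1}{23536 + A{\left(d{\left(4 \right)} \right)}} = \frac{1}{23536 + \frac{\sqrt{\frac{2}{\frac{1}{-1 + 4} \left(-9 + 5 \cdot 4\right)} + 4 \frac{-9 + 5 \cdot 4}{-1 + 4}}}{2}} = \frac{1}{23536 + \frac{\sqrt{\frac{2}{\frac{1}{3} \left(-9 + 20\right)} + 4 \frac{-9 + 20}{3}}}{2}} = \frac{1}{23536 + \frac{\sqrt{\frac{2}{\frac{1}{3} \cdot 11} + 4 \cdot \frac{1}{3} \cdot 11}}{2}} = \frac{1}{23536 + \frac{\sqrt{\frac{2}{\frac{11}{3}} + 4 \cdot \frac{11}{3}}}{2}} = \frac{1}{23536 + \frac{\sqrt{2 \cdot \frac{3}{11} + \frac{44}{3}}}{2}} = \frac{1}{23536 + \frac{\sqrt{\frac{6}{11} + \frac{44}{3}}}{2}} = \frac{1}{23536 + \frac{\sqrt{\frac{502}{33}}}{2}} = \frac{1}{23536 + \frac{\frac{1}{33} \sqrt{16566}}{2}} = \frac{1}{23536 + \frac{\sqrt{16566}}{66}}$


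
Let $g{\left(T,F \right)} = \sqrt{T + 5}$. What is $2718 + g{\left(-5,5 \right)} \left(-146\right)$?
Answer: $2718$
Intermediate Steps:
$g{\left(T,F \right)} = \sqrt{5 + T}$
$2718 + g{\left(-5,5 \right)} \left(-146\right) = 2718 + \sqrt{5 - 5} \left(-146\right) = 2718 + \sqrt{0} \left(-146\right) = 2718 + 0 \left(-146\right) = 2718 + 0 = 2718$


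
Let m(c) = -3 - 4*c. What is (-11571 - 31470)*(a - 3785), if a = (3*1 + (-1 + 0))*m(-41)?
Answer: 149050983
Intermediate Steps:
a = 322 (a = (3*1 + (-1 + 0))*(-3 - 4*(-41)) = (3 - 1)*(-3 + 164) = 2*161 = 322)
(-11571 - 31470)*(a - 3785) = (-11571 - 31470)*(322 - 3785) = -43041*(-3463) = 149050983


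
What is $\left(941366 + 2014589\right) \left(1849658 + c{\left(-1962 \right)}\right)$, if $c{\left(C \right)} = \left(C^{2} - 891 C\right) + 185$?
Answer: $22014264989695$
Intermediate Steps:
$c{\left(C \right)} = 185 + C^{2} - 891 C$
$\left(941366 + 2014589\right) \left(1849658 + c{\left(-1962 \right)}\right) = \left(941366 + 2014589\right) \left(1849658 + \left(185 + \left(-1962\right)^{2} - -1748142\right)\right) = 2955955 \left(1849658 + \left(185 + 3849444 + 1748142\right)\right) = 2955955 \left(1849658 + 5597771\right) = 2955955 \cdot 7447429 = 22014264989695$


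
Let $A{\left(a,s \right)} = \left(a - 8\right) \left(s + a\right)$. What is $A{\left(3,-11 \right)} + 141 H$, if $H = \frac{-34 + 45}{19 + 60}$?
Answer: $\frac{4711}{79} \approx 59.633$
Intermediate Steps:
$A{\left(a,s \right)} = \left(-8 + a\right) \left(a + s\right)$
$H = \frac{11}{79} \approx 0.13924$
$A{\left(3,-11 \right)} + 141 H = \left(3^{2} - 24 - -88 + 3 \left(-11\right)\right) + 141 \cdot \frac{11}{79} = \left(9 - 24 + 88 - 33\right) + \frac{1551}{79} = 40 + \frac{1551}{79} = \frac{4711}{79}$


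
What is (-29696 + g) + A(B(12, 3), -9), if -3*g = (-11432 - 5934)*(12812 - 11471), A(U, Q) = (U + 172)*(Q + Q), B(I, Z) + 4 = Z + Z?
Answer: 7729774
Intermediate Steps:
B(I, Z) = -4 + 2*Z (B(I, Z) = -4 + (Z + Z) = -4 + 2*Z)
A(U, Q) = 2*Q*(172 + U) (A(U, Q) = (172 + U)*(2*Q) = 2*Q*(172 + U))
g = 7762602 (g = -(-11432 - 5934)*(12812 - 11471)/3 = -(-17366)*1341/3 = -⅓*(-23287806) = 7762602)
(-29696 + g) + A(B(12, 3), -9) = (-29696 + 7762602) + 2*(-9)*(172 + (-4 + 2*3)) = 7732906 + 2*(-9)*(172 + (-4 + 6)) = 7732906 + 2*(-9)*(172 + 2) = 7732906 + 2*(-9)*174 = 7732906 - 3132 = 7729774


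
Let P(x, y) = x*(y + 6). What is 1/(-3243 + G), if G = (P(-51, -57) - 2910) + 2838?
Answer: -1/714 ≈ -0.0014006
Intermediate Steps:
P(x, y) = x*(6 + y)
G = 2529 (G = (-51*(6 - 57) - 2910) + 2838 = (-51*(-51) - 2910) + 2838 = (2601 - 2910) + 2838 = -309 + 2838 = 2529)
1/(-3243 + G) = 1/(-3243 + 2529) = 1/(-714) = -1/714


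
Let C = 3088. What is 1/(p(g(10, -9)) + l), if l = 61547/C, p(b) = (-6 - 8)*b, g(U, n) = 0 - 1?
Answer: 3088/104779 ≈ 0.029472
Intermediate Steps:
g(U, n) = -1
p(b) = -14*b
l = 61547/3088 ≈ 19.931
1/(p(g(10, -9)) + l) = 1/(-14*(-1) + 61547/3088) = 1/(14 + 61547/3088) = 1/(104779/3088) = 3088/104779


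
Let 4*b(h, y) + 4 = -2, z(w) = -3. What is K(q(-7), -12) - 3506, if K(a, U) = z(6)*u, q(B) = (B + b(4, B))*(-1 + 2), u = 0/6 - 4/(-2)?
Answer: -3512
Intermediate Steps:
b(h, y) = -3/2 (b(h, y) = -1 + (¼)*(-2) = -1 - ½ = -3/2)
u = 2 (u = 0*(⅙) - 4*(-½) = 0 + 2 = 2)
q(B) = -3/2 + B (q(B) = (B - 3/2)*(-1 + 2) = (-3/2 + B)*1 = -3/2 + B)
K(a, U) = -6 (K(a, U) = -3*2 = -6)
K(q(-7), -12) - 3506 = -6 - 3506 = -3512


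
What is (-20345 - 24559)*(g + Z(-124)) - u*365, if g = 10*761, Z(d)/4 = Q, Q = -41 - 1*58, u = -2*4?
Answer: -323934536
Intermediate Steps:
u = -8
Q = -99 (Q = -41 - 58 = -99)
Z(d) = -396 (Z(d) = 4*(-99) = -396)
g = 7610
(-20345 - 24559)*(g + Z(-124)) - u*365 = (-20345 - 24559)*(7610 - 396) - (-8)*365 = -44904*7214 - 1*(-2920) = -323937456 + 2920 = -323934536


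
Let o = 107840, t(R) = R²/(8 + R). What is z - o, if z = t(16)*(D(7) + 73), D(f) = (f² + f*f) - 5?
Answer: -318208/3 ≈ -1.0607e+5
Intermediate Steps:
D(f) = -5 + 2*f² (D(f) = (f² + f²) - 5 = 2*f² - 5 = -5 + 2*f²)
t(R) = R²/(8 + R)
z = 5312/3 (z = (16²/(8 + 16))*((-5 + 2*7²) + 73) = (256/24)*((-5 + 2*49) + 73) = (256*(1/24))*((-5 + 98) + 73) = 32*(93 + 73)/3 = (32/3)*166 = 5312/3 ≈ 1770.7)
z - o = 5312/3 - 1*107840 = 5312/3 - 107840 = -318208/3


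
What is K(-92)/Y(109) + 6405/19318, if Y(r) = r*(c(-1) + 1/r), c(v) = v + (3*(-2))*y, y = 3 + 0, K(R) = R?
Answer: 326861/869310 ≈ 0.37600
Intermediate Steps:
y = 3
c(v) = -18 + v (c(v) = v + (3*(-2))*3 = v - 6*3 = v - 18 = -18 + v)
Y(r) = r*(-19 + 1/r) (Y(r) = r*((-18 - 1) + 1/r) = r*(-19 + 1/r))
K(-92)/Y(109) + 6405/19318 = -92/(1 - 19*109) + 6405/19318 = -92/(1 - 2071) + 6405*(1/19318) = -92/(-2070) + 6405/19318 = -92*(-1/2070) + 6405/19318 = 2/45 + 6405/19318 = 326861/869310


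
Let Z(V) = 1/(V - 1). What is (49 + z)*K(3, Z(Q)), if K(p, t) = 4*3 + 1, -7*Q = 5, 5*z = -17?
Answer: 2964/5 ≈ 592.80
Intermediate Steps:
z = -17/5 (z = (⅕)*(-17) = -17/5 ≈ -3.4000)
Q = -5/7 (Q = -⅐*5 = -5/7 ≈ -0.71429)
Z(V) = 1/(-1 + V)
K(p, t) = 13 (K(p, t) = 12 + 1 = 13)
(49 + z)*K(3, Z(Q)) = (49 - 17/5)*13 = (228/5)*13 = 2964/5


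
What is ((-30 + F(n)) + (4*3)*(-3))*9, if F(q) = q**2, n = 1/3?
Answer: -593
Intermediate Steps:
n = 1/3 ≈ 0.33333
((-30 + F(n)) + (4*3)*(-3))*9 = ((-30 + (1/3)**2) + (4*3)*(-3))*9 = ((-30 + 1/9) + 12*(-3))*9 = (-269/9 - 36)*9 = -593/9*9 = -593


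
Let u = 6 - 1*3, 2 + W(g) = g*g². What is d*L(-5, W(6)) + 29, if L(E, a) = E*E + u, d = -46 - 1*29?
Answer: -2071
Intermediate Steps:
W(g) = -2 + g³ (W(g) = -2 + g*g² = -2 + g³)
d = -75 (d = -46 - 29 = -75)
u = 3 (u = 6 - 3 = 3)
L(E, a) = 3 + E² (L(E, a) = E*E + 3 = E² + 3 = 3 + E²)
d*L(-5, W(6)) + 29 = -75*(3 + (-5)²) + 29 = -75*(3 + 25) + 29 = -75*28 + 29 = -2100 + 29 = -2071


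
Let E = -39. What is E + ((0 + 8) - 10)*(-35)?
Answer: 31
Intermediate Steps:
E + ((0 + 8) - 10)*(-35) = -39 + ((0 + 8) - 10)*(-35) = -39 + (8 - 10)*(-35) = -39 - 2*(-35) = -39 + 70 = 31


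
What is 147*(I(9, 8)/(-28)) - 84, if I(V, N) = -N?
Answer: -42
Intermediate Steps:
147*(I(9, 8)/(-28)) - 84 = 147*(-1*8/(-28)) - 84 = 147*(-8*(-1/28)) - 84 = 147*(2/7) - 84 = 42 - 84 = -42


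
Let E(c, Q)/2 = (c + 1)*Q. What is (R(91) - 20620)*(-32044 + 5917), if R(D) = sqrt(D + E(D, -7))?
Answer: 538738740 - 78381*I*sqrt(133) ≈ 5.3874e+8 - 9.0393e+5*I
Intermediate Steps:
E(c, Q) = 2*Q*(1 + c) (E(c, Q) = 2*((c + 1)*Q) = 2*((1 + c)*Q) = 2*(Q*(1 + c)) = 2*Q*(1 + c))
R(D) = sqrt(-14 - 13*D) (R(D) = sqrt(D + 2*(-7)*(1 + D)) = sqrt(D + (-14 - 14*D)) = sqrt(-14 - 13*D))
(R(91) - 20620)*(-32044 + 5917) = (sqrt(-14 - 13*91) - 20620)*(-32044 + 5917) = (sqrt(-14 - 1183) - 20620)*(-26127) = (sqrt(-1197) - 20620)*(-26127) = (3*I*sqrt(133) - 20620)*(-26127) = (-20620 + 3*I*sqrt(133))*(-26127) = 538738740 - 78381*I*sqrt(133)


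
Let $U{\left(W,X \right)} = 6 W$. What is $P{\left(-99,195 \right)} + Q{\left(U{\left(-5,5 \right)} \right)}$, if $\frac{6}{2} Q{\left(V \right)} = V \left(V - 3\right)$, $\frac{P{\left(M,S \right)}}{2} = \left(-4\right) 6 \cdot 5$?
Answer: $90$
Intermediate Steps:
$P{\left(M,S \right)} = -240$ ($P{\left(M,S \right)} = 2 \left(-4\right) 6 \cdot 5 = 2 \left(\left(-24\right) 5\right) = 2 \left(-120\right) = -240$)
$Q{\left(V \right)} = \frac{V \left(-3 + V\right)}{3}$ ($Q{\left(V \right)} = \frac{V \left(V - 3\right)}{3} = \frac{V \left(-3 + V\right)}{3}$)
$P{\left(-99,195 \right)} + Q{\left(U{\left(-5,5 \right)} \right)} = -240 + \frac{6 \left(-5\right) \left(-3 + 6 \left(-5\right)\right)}{3} = -240 + \frac{1}{3} \left(-30\right) \left(-3 - 30\right) = -240 + \frac{1}{3} \left(-30\right) \left(-33\right) = -240 + 330 = 90$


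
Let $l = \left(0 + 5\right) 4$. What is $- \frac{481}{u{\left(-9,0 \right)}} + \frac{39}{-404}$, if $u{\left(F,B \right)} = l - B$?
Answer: $- \frac{12194}{505} \approx -24.147$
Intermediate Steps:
$l = 20$ ($l = 5 \cdot 4 = 20$)
$u{\left(F,B \right)} = 20 - B$
$- \frac{481}{u{\left(-9,0 \right)}} + \frac{39}{-404} = - \frac{481}{20 - 0} + \frac{39}{-404} = - \frac{481}{20 + 0} + 39 \left(- \frac{1}{404}\right) = - \frac{481}{20} - \frac{39}{404} = - \frac{12194}{505}$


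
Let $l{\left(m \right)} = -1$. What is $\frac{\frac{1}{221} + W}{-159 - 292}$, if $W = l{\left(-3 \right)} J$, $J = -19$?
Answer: $- \frac{4200}{99671} \approx -0.042139$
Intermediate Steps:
$W = 19$ ($W = \left(-1\right) \left(-19\right) = 19$)
$\frac{\frac{1}{221} + W}{-159 - 292} = \frac{\frac{1}{221} + 19}{-159 - 292} = \frac{\frac{1}{221} + 19}{-451} = \frac{4200}{221} \left(- \frac{1}{451}\right) = - \frac{4200}{99671}$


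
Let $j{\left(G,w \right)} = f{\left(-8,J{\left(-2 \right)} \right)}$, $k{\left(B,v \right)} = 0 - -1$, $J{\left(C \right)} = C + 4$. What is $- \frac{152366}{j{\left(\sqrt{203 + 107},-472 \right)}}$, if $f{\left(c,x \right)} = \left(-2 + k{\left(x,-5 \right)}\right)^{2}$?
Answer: $-152366$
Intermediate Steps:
$J{\left(C \right)} = 4 + C$
$k{\left(B,v \right)} = 1$ ($k{\left(B,v \right)} = 0 + 1 = 1$)
$f{\left(c,x \right)} = 1$ ($f{\left(c,x \right)} = \left(-2 + 1\right)^{2} = \left(-1\right)^{2} = 1$)
$j{\left(G,w \right)} = 1$
$- \frac{152366}{j{\left(\sqrt{203 + 107},-472 \right)}} = - \frac{152366}{1} = \left(-152366\right) 1 = -152366$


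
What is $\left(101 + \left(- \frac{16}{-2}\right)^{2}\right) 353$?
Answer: $58245$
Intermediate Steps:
$\left(101 + \left(- \frac{16}{-2}\right)^{2}\right) 353 = \left(101 + \left(\left(-16\right) \left(- \frac{1}{2}\right)\right)^{2}\right) 353 = \left(101 + 8^{2}\right) 353 = \left(101 + 64\right) 353 = 165 \cdot 353 = 58245$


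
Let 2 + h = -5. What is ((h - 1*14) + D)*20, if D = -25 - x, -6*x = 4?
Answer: -2720/3 ≈ -906.67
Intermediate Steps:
h = -7 (h = -2 - 5 = -7)
x = -⅔ (x = -⅙*4 = -⅔ ≈ -0.66667)
D = -73/3 (D = -25 - 1*(-⅔) = -25 + ⅔ = -73/3 ≈ -24.333)
((h - 1*14) + D)*20 = ((-7 - 1*14) - 73/3)*20 = ((-7 - 14) - 73/3)*20 = (-21 - 73/3)*20 = -136/3*20 = -2720/3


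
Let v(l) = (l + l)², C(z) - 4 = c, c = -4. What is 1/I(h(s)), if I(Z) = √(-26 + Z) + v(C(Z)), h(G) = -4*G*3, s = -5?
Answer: √34/34 ≈ 0.17150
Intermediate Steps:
C(z) = 0 (C(z) = 4 - 4 = 0)
h(G) = -12*G
v(l) = 4*l² (v(l) = (2*l)² = 4*l²)
I(Z) = √(-26 + Z) (I(Z) = √(-26 + Z) + 4*0² = √(-26 + Z) + 4*0 = √(-26 + Z) + 0 = √(-26 + Z))
1/I(h(s)) = 1/(√(-26 - 12*(-5))) = 1/(√(-26 + 60)) = 1/(√34) = √34/34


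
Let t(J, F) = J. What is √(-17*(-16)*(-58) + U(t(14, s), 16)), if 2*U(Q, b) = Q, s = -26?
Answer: I*√15769 ≈ 125.57*I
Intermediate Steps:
U(Q, b) = Q/2
√(-17*(-16)*(-58) + U(t(14, s), 16)) = √(-17*(-16)*(-58) + (½)*14) = √(272*(-58) + 7) = √(-15776 + 7) = √(-15769) = I*√15769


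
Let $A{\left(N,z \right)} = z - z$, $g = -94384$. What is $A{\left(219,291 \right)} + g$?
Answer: $-94384$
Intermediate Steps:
$A{\left(N,z \right)} = 0$
$A{\left(219,291 \right)} + g = 0 - 94384 = -94384$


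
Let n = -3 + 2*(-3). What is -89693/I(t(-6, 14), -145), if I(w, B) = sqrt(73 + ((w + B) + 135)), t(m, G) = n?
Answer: -89693*sqrt(6)/18 ≈ -12206.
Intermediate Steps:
n = -9 (n = -3 - 6 = -9)
t(m, G) = -9
I(w, B) = sqrt(208 + B + w) (I(w, B) = sqrt(73 + ((B + w) + 135)) = sqrt(73 + (135 + B + w)) = sqrt(208 + B + w))
-89693/I(t(-6, 14), -145) = -89693/sqrt(208 - 145 - 9) = -89693*sqrt(6)/18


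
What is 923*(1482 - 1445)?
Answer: 34151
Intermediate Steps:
923*(1482 - 1445) = 923*37 = 34151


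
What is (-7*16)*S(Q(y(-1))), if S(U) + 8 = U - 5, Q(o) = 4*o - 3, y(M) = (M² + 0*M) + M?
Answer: 1792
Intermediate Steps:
y(M) = M + M² (y(M) = (M² + 0) + M = M² + M = M + M²)
Q(o) = -3 + 4*o
S(U) = -13 + U (S(U) = -8 + (U - 5) = -8 + (-5 + U) = -13 + U)
(-7*16)*S(Q(y(-1))) = (-7*16)*(-13 + (-3 + 4*(-(1 - 1)))) = -112*(-13 + (-3 + 4*(-1*0))) = -112*(-13 + (-3 + 4*0)) = -112*(-13 + (-3 + 0)) = -112*(-13 - 3) = -112*(-16) = 1792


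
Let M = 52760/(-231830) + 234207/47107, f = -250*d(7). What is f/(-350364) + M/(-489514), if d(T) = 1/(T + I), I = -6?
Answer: 169886649901489/241367034203297751 ≈ 0.00070385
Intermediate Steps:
d(T) = 1/(-6 + T) (d(T) = 1/(T - 6) = 1/(-6 + T))
f = -250 (f = -250/(-6 + 7) = -250/1 = -250*1 = -250)
M = 5181084349/1092081581 (M = 52760*(-1/231830) + 234207*(1/47107) = -5276/23183 + 234207/47107 = 5181084349/1092081581 ≈ 4.7442)
f/(-350364) + M/(-489514) = -250/(-350364) + (5181084349/1092081581)/(-489514) = -250*(-1/350364) + (5181084349/1092081581)*(-1/489514) = 125/175182 - 5181084349/534589223041634 = 169886649901489/241367034203297751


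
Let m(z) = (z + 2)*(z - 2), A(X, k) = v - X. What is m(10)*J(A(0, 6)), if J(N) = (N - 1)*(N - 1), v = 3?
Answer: 384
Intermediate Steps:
A(X, k) = 3 - X
J(N) = (-1 + N)**2 (J(N) = (-1 + N)*(-1 + N) = (-1 + N)**2)
m(z) = (-2 + z)*(2 + z) (m(z) = (2 + z)*(-2 + z) = (-2 + z)*(2 + z))
m(10)*J(A(0, 6)) = (-4 + 10**2)*(-1 + (3 - 1*0))**2 = (-4 + 100)*(-1 + (3 + 0))**2 = 96*(-1 + 3)**2 = 96*2**2 = 96*4 = 384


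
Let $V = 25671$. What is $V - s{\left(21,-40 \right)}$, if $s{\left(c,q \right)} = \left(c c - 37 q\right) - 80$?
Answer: $23830$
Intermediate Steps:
$s{\left(c,q \right)} = -80 + c^{2} - 37 q$ ($s{\left(c,q \right)} = \left(c^{2} - 37 q\right) - 80 = -80 + c^{2} - 37 q$)
$V - s{\left(21,-40 \right)} = 25671 - \left(-80 + 21^{2} - -1480\right) = 25671 - \left(-80 + 441 + 1480\right) = 25671 - 1841 = 23830$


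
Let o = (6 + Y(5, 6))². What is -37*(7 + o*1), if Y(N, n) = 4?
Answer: -3959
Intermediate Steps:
o = 100 (o = (6 + 4)² = 10² = 100)
-37*(7 + o*1) = -37*(7 + 100*1) = -37*(7 + 100) = -37*107 = -3959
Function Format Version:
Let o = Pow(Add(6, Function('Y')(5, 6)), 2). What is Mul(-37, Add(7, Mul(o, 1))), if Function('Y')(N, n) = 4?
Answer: -3959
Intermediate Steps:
o = 100 (o = Pow(Add(6, 4), 2) = Pow(10, 2) = 100)
Mul(-37, Add(7, Mul(o, 1))) = Mul(-37, Add(7, Mul(100, 1))) = Mul(-37, Add(7, 100)) = Mul(-37, 107) = -3959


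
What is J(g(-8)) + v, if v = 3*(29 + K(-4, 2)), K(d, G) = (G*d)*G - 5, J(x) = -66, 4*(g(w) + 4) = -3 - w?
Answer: -42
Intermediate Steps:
g(w) = -19/4 - w/4 (g(w) = -4 + (-3 - w)/4 = -4 + (-¾ - w/4) = -19/4 - w/4)
K(d, G) = -5 + d*G² (K(d, G) = d*G² - 5 = -5 + d*G²)
v = 24 (v = 3*(29 + (-5 - 4*2²)) = 3*(29 + (-5 - 4*4)) = 3*(29 + (-5 - 16)) = 3*(29 - 21) = 3*8 = 24)
J(g(-8)) + v = -66 + 24 = -42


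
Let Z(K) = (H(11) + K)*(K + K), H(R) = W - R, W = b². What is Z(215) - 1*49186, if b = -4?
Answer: 45414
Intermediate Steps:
W = 16 (W = (-4)² = 16)
H(R) = 16 - R
Z(K) = 2*K*(5 + K) (Z(K) = ((16 - 1*11) + K)*(K + K) = ((16 - 11) + K)*(2*K) = (5 + K)*(2*K) = 2*K*(5 + K))
Z(215) - 1*49186 = 2*215*(5 + 215) - 1*49186 = 2*215*220 - 49186 = 94600 - 49186 = 45414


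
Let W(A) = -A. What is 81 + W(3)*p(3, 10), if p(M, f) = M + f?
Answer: 42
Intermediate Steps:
81 + W(3)*p(3, 10) = 81 + (-1*3)*(3 + 10) = 81 - 3*13 = 81 - 39 = 42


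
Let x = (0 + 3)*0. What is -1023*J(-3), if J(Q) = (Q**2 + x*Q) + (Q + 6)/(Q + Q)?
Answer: -17391/2 ≈ -8695.5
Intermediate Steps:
x = 0 (x = 3*0 = 0)
J(Q) = Q**2 + (6 + Q)/(2*Q) (J(Q) = (Q**2 + 0*Q) + (Q + 6)/(Q + Q) = (Q**2 + 0) + (6 + Q)/((2*Q)) = Q**2 + (6 + Q)*(1/(2*Q)) = Q**2 + (6 + Q)/(2*Q))
-1023*J(-3) = -1023*(3 + (-3)**3 + (1/2)*(-3))/(-3) = -(-341)*(3 - 27 - 3/2) = -(-341)*(-51)/2 = -1023*17/2 = -17391/2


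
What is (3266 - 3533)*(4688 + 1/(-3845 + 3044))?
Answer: -3755087/3 ≈ -1.2517e+6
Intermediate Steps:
(3266 - 3533)*(4688 + 1/(-3845 + 3044)) = -267*(4688 + 1/(-801)) = -267*(4688 - 1/801) = -267*3755087/801 = -3755087/3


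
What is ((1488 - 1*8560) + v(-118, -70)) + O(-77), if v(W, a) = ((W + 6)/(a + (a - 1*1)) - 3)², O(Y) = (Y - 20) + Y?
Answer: -143961005/19881 ≈ -7241.1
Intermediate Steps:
O(Y) = -20 + 2*Y (O(Y) = (-20 + Y) + Y = -20 + 2*Y)
v(W, a) = (-3 + (6 + W)/(-1 + 2*a))² (v(W, a) = ((6 + W)/(a + (a - 1)) - 3)² = ((6 + W)/(a + (-1 + a)) - 3)² = ((6 + W)/(-1 + 2*a) - 3)² = (-3 + (6 + W)/(-1 + 2*a))²)
((1488 - 1*8560) + v(-118, -70)) + O(-77) = ((1488 - 1*8560) + (9 - 118 - 6*(-70))²/(-1 + 2*(-70))²) + (-20 + 2*(-77)) = ((1488 - 8560) + (9 - 118 + 420)²/(-1 - 140)²) + (-20 - 154) = (-7072 + 311²/(-141)²) - 174 = (-7072 + (1/19881)*96721) - 174 = (-7072 + 96721/19881) - 174 = -140501711/19881 - 174 = -143961005/19881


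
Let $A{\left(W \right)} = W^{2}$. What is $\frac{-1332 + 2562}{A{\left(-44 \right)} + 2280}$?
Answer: $\frac{615}{2108} \approx 0.29175$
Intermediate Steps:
$\frac{-1332 + 2562}{A{\left(-44 \right)} + 2280} = \frac{-1332 + 2562}{\left(-44\right)^{2} + 2280} = \frac{1230}{1936 + 2280} = \frac{1230}{4216} = 1230 \cdot \frac{1}{4216} = \frac{615}{2108}$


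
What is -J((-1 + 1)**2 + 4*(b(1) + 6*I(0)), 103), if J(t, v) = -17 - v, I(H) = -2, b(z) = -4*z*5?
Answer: 120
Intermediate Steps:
b(z) = -20*z
-J((-1 + 1)**2 + 4*(b(1) + 6*I(0)), 103) = -(-17 - 1*103) = -(-17 - 103) = -1*(-120) = 120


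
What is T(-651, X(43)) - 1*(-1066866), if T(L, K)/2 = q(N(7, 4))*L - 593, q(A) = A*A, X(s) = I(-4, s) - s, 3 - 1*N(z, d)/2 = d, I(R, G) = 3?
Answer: 1060472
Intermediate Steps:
N(z, d) = 6 - 2*d
X(s) = 3 - s
q(A) = A**2
T(L, K) = -1186 + 8*L (T(L, K) = 2*((6 - 2*4)**2*L - 593) = 2*((6 - 8)**2*L - 593) = 2*((-2)**2*L - 593) = 2*(4*L - 593) = 2*(-593 + 4*L) = -1186 + 8*L)
T(-651, X(43)) - 1*(-1066866) = (-1186 + 8*(-651)) - 1*(-1066866) = (-1186 - 5208) + 1066866 = -6394 + 1066866 = 1060472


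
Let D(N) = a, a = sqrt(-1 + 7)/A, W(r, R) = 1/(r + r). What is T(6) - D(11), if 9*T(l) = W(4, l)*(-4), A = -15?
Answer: -1/18 + sqrt(6)/15 ≈ 0.10774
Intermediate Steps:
W(r, R) = 1/(2*r)
a = -sqrt(6)/15 (a = sqrt(-1 + 7)/(-15) = sqrt(6)*(-1/15) = -sqrt(6)/15 ≈ -0.16330)
T(l) = -1/18 (T(l) = (((1/2)/4)*(-4))/9 = (((1/2)*(1/4))*(-4))/9 = ((1/8)*(-4))/9 = (1/9)*(-1/2) = -1/18)
D(N) = -sqrt(6)/15
T(6) - D(11) = -1/18 - (-1)*sqrt(6)/15 = -1/18 + sqrt(6)/15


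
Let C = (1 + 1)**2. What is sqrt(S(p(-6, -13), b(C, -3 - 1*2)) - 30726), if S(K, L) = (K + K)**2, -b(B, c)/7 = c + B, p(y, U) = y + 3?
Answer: 3*I*sqrt(3410) ≈ 175.19*I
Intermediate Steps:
p(y, U) = 3 + y
C = 4 (C = 2**2 = 4)
b(B, c) = -7*B - 7*c (b(B, c) = -7*(c + B) = -7*(B + c) = -7*B - 7*c)
S(K, L) = 4*K**2 (S(K, L) = (2*K)**2 = 4*K**2)
sqrt(S(p(-6, -13), b(C, -3 - 1*2)) - 30726) = sqrt(4*(3 - 6)**2 - 30726) = sqrt(4*(-3)**2 - 30726) = sqrt(4*9 - 30726) = sqrt(36 - 30726) = sqrt(-30690) = 3*I*sqrt(3410)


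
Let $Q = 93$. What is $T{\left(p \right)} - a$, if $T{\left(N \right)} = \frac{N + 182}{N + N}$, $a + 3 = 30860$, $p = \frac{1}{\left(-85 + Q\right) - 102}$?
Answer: $- \frac{78821}{2} \approx -39411.0$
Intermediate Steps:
$p = - \frac{1}{94}$ ($p = \frac{1}{\left(-85 + 93\right) - 102} = \frac{1}{8 - 102} = \frac{1}{-94} = - \frac{1}{94} \approx -0.010638$)
$a = 30857$ ($a = -3 + 30860 = 30857$)
$T{\left(N \right)} = \frac{182 + N}{2 N}$
$T{\left(p \right)} - a = \frac{182 - \frac{1}{94}}{2 \left(- \frac{1}{94}\right)} - 30857 = \frac{1}{2} \left(-94\right) \frac{17107}{94} - 30857 = - \frac{17107}{2} - 30857 = - \frac{78821}{2}$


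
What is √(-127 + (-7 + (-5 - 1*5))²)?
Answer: 9*√2 ≈ 12.728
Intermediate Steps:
√(-127 + (-7 + (-5 - 1*5))²) = √(-127 + (-7 + (-5 - 5))²) = √(-127 + (-7 - 10)²) = √(-127 + (-17)²) = √(-127 + 289) = √162 = 9*√2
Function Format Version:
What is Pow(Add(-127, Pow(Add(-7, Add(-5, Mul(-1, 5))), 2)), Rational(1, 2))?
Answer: Mul(9, Pow(2, Rational(1, 2))) ≈ 12.728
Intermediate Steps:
Pow(Add(-127, Pow(Add(-7, Add(-5, Mul(-1, 5))), 2)), Rational(1, 2)) = Pow(Add(-127, Pow(Add(-7, Add(-5, -5)), 2)), Rational(1, 2)) = Pow(Add(-127, Pow(Add(-7, -10), 2)), Rational(1, 2)) = Pow(Add(-127, Pow(-17, 2)), Rational(1, 2)) = Pow(Add(-127, 289), Rational(1, 2)) = Pow(162, Rational(1, 2)) = Mul(9, Pow(2, Rational(1, 2)))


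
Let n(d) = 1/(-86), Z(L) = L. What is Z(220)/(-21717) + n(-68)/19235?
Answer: -363947917/35924478570 ≈ -0.010131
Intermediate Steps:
n(d) = -1/86
Z(220)/(-21717) + n(-68)/19235 = 220/(-21717) - 1/86/19235 = 220*(-1/21717) - 1/86*1/19235 = -220/21717 - 1/1654210 = -363947917/35924478570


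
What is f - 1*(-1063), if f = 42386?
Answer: 43449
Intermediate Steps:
f - 1*(-1063) = 42386 - 1*(-1063) = 42386 + 1063 = 43449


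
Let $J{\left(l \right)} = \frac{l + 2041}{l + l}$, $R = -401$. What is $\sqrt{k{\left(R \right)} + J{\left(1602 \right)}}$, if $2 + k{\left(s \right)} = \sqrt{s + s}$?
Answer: $\frac{\sqrt{-246085 + 285156 i \sqrt{802}}}{534} \approx 3.7061 + 3.8207 i$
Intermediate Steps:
$k{\left(s \right)} = -2 + \sqrt{2} \sqrt{s}$ ($k{\left(s \right)} = -2 + \sqrt{s + s} = -2 + \sqrt{2 s} = -2 + \sqrt{2} \sqrt{s}$)
$J{\left(l \right)} = \frac{2041 + l}{2 l}$
$\sqrt{k{\left(R \right)} + J{\left(1602 \right)}} = \sqrt{\left(-2 + \sqrt{2} \sqrt{-401}\right) + \frac{2041 + 1602}{2 \cdot 1602}} = \sqrt{\left(-2 + \sqrt{2} i \sqrt{401}\right) + \frac{1}{2} \cdot \frac{1}{1602} \cdot 3643} = \sqrt{\left(-2 + i \sqrt{802}\right) + \frac{3643}{3204}} = \sqrt{- \frac{2765}{3204} + i \sqrt{802}}$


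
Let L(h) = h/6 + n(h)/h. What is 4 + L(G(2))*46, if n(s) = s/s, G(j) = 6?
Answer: 173/3 ≈ 57.667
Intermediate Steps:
n(s) = 1
L(h) = 1/h + h/6 (L(h) = h/6 + 1/h = 1/h + h/6)
4 + L(G(2))*46 = 4 + (1/6 + (1/6)*6)*46 = 4 + (1/6 + 1)*46 = 4 + (7/6)*46 = 4 + 161/3 = 173/3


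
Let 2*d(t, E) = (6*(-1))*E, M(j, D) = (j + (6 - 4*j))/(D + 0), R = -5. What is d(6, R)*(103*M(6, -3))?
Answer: 6180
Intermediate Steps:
M(j, D) = (6 - 3*j)/D
d(t, E) = -3*E (d(t, E) = ((6*(-1))*E)/2 = (-6*E)/2 = -3*E)
d(6, R)*(103*M(6, -3)) = (-3*(-5))*(103*(3*(2 - 1*6)/(-3))) = 15*(103*(3*(-⅓)*(2 - 6))) = 15*(103*(3*(-⅓)*(-4))) = 15*(103*4) = 15*412 = 6180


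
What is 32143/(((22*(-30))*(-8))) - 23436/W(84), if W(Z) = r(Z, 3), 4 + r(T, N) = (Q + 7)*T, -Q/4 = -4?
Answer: -7721297/1272480 ≈ -6.0679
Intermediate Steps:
Q = 16 (Q = -4*(-4) = 16)
r(T, N) = -4 + 23*T (r(T, N) = -4 + (16 + 7)*T = -4 + 23*T)
W(Z) = -4 + 23*Z
32143/(((22*(-30))*(-8))) - 23436/W(84) = 32143/(((22*(-30))*(-8))) - 23436/(-4 + 23*84) = 32143/((-660*(-8))) - 23436/(-4 + 1932) = 32143/5280 - 23436/1928 = 32143*(1/5280) - 23436*1/1928 = 32143/5280 - 5859/482 = -7721297/1272480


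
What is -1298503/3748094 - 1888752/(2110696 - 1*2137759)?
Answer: 2348026217333/33811555974 ≈ 69.444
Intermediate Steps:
-1298503/3748094 - 1888752/(2110696 - 1*2137759) = -1298503*1/3748094 - 1888752/(2110696 - 2137759) = -1298503/3748094 - 1888752/(-27063) = -1298503/3748094 - 1888752*(-1/27063) = -1298503/3748094 + 629584/9021 = 2348026217333/33811555974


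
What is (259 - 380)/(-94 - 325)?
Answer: 121/419 ≈ 0.28878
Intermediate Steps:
(259 - 380)/(-94 - 325) = -121/(-419) = -121*(-1/419) = 121/419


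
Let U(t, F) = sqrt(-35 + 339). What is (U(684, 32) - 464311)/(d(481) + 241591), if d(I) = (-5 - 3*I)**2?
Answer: -464311/2338295 + 4*sqrt(19)/2338295 ≈ -0.19856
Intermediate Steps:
U(t, F) = 4*sqrt(19) (U(t, F) = sqrt(304) = 4*sqrt(19))
(U(684, 32) - 464311)/(d(481) + 241591) = (4*sqrt(19) - 464311)/((5 + 3*481)**2 + 241591) = (-464311 + 4*sqrt(19))/((5 + 1443)**2 + 241591) = (-464311 + 4*sqrt(19))/(1448**2 + 241591) = (-464311 + 4*sqrt(19))/(2096704 + 241591) = (-464311 + 4*sqrt(19))/2338295 = (-464311 + 4*sqrt(19))*(1/2338295) = -464311/2338295 + 4*sqrt(19)/2338295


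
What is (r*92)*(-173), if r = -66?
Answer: 1050456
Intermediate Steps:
(r*92)*(-173) = -66*92*(-173) = -6072*(-173) = 1050456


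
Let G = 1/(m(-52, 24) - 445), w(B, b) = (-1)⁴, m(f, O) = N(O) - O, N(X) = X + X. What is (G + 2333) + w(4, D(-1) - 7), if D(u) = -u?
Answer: 982613/421 ≈ 2334.0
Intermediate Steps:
N(X) = 2*X
m(f, O) = O (m(f, O) = 2*O - O = O)
w(B, b) = 1
G = -1/421 (G = 1/(24 - 445) = 1/(-421) = -1/421 ≈ -0.0023753)
(G + 2333) + w(4, D(-1) - 7) = (-1/421 + 2333) + 1 = 982192/421 + 1 = 982613/421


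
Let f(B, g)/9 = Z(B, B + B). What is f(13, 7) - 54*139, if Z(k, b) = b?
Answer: -7272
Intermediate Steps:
f(B, g) = 18*B (f(B, g) = 9*(B + B) = 9*(2*B) = 18*B)
f(13, 7) - 54*139 = 18*13 - 54*139 = 234 - 7506 = -7272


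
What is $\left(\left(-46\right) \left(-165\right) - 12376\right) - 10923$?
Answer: $-15709$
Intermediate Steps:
$\left(\left(-46\right) \left(-165\right) - 12376\right) - 10923 = \left(7590 - 12376\right) - 10923 = -4786 - 10923 = -15709$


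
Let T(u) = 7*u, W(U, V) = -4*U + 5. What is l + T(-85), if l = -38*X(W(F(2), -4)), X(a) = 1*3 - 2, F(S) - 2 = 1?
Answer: -633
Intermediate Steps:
F(S) = 3 (F(S) = 2 + 1 = 3)
W(U, V) = 5 - 4*U
X(a) = 1 (X(a) = 3 - 2 = 1)
l = -38 (l = -38*1 = -38)
l + T(-85) = -38 + 7*(-85) = -38 - 595 = -633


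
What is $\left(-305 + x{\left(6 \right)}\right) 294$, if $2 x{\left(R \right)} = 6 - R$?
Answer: $-89670$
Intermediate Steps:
$x{\left(R \right)} = 3 - \frac{R}{2}$ ($x{\left(R \right)} = \frac{6 - R}{2} = 3 - \frac{R}{2}$)
$\left(-305 + x{\left(6 \right)}\right) 294 = \left(-305 + \left(3 - 3\right)\right) 294 = \left(-305 + 0\right) 294 = \left(-305\right) 294 = -89670$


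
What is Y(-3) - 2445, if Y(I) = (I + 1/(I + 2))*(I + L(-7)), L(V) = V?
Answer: -2405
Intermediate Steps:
Y(I) = (-7 + I)*(I + 1/(2 + I)) (Y(I) = (I + 1/(I + 2))*(I - 7) = (I + 1/(2 + I))*(-7 + I) = (-7 + I)*(I + 1/(2 + I)))
Y(-3) - 2445 = (-7 + (-3)³ - 13*(-3) - 5*(-3)²)/(2 - 3) - 2445 = (-7 - 27 + 39 - 5*9)/(-1) - 2445 = -(-7 - 27 + 39 - 45) - 2445 = -1*(-40) - 2445 = 40 - 2445 = -2405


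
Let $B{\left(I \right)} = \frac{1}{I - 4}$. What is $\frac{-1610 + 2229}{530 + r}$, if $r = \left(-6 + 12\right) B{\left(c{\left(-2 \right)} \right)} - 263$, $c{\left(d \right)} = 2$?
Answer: $\frac{619}{264} \approx 2.3447$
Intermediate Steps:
$B{\left(I \right)} = \frac{1}{-4 + I}$
$r = -266$ ($r = \frac{-6 + 12}{-4 + 2} - 263 = \frac{6}{-2} - 263 = 6 \left(- \frac{1}{2}\right) - 263 = -3 - 263 = -266$)
$\frac{-1610 + 2229}{530 + r} = \frac{-1610 + 2229}{530 - 266} = \frac{619}{264}$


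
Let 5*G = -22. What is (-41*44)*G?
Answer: 39688/5 ≈ 7937.6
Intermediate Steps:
G = -22/5 (G = (⅕)*(-22) = -22/5 ≈ -4.4000)
(-41*44)*G = -41*44*(-22/5) = -1804*(-22/5) = 39688/5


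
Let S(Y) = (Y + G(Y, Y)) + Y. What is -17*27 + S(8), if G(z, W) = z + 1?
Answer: -434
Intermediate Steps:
G(z, W) = 1 + z
S(Y) = 1 + 3*Y (S(Y) = (Y + (1 + Y)) + Y = (1 + 2*Y) + Y = 1 + 3*Y)
-17*27 + S(8) = -17*27 + (1 + 3*8) = -459 + (1 + 24) = -459 + 25 = -434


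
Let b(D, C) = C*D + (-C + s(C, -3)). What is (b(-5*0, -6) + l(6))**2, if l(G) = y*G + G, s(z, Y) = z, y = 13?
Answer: 7056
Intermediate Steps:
l(G) = 14*G (l(G) = 13*G + G = 14*G)
b(D, C) = C*D (b(D, C) = C*D + (-C + C) = C*D + 0 = C*D)
(b(-5*0, -6) + l(6))**2 = (-(-30)*0 + 14*6)**2 = (-6*0 + 84)**2 = (0 + 84)**2 = 84**2 = 7056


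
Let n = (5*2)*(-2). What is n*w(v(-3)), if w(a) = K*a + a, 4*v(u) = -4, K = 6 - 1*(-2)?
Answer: 180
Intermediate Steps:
K = 8 (K = 6 + 2 = 8)
v(u) = -1 (v(u) = (¼)*(-4) = -1)
w(a) = 9*a (w(a) = 8*a + a = 9*a)
n = -20 (n = 10*(-2) = -20)
n*w(v(-3)) = -180*(-1) = -20*(-9) = 180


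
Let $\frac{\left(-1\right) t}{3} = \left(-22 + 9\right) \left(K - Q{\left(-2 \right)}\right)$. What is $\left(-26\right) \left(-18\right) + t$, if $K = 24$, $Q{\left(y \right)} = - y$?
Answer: $1326$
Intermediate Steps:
$t = 858$ ($t = - 3 \left(-22 + 9\right) \left(24 + \left(0 - \left(-1\right) \left(-2\right)\right)\right) = - 3 \left(- 13 \left(24 + \left(0 - 2\right)\right)\right) = - 3 \left(- 13 \left(24 - 2\right)\right) = - 3 \left(\left(-13\right) 22\right) = \left(-3\right) \left(-286\right) = 858$)
$\left(-26\right) \left(-18\right) + t = \left(-26\right) \left(-18\right) + 858 = 468 + 858 = 1326$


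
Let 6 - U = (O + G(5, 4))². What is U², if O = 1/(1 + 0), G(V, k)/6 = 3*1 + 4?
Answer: 3396649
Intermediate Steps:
G(V, k) = 42 (G(V, k) = 6*(3*1 + 4) = 6*(3 + 4) = 6*7 = 42)
O = 1 (O = 1/1 = 1)
U = -1843 (U = 6 - (1 + 42)² = 6 - 1*43² = 6 - 1*1849 = 6 - 1849 = -1843)
U² = (-1843)² = 3396649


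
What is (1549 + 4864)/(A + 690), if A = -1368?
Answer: -6413/678 ≈ -9.4587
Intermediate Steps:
(1549 + 4864)/(A + 690) = (1549 + 4864)/(-1368 + 690) = 6413/(-678) = 6413*(-1/678) = -6413/678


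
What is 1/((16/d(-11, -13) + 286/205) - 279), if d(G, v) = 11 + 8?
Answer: -3895/1077991 ≈ -0.0036132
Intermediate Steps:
d(G, v) = 19
1/((16/d(-11, -13) + 286/205) - 279) = 1/((16/19 + 286/205) - 279) = 1/(8714/3895 - 279) = 1/(-1077991/3895) = -3895/1077991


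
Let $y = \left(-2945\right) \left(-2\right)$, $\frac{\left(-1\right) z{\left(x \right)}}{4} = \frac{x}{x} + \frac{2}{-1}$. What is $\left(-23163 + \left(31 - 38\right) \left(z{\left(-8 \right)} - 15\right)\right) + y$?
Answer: $-17196$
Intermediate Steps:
$z{\left(x \right)} = 4$ ($z{\left(x \right)} = - 4 \left(\frac{x}{x} + \frac{2}{-1}\right) = - 4 \left(1 + 2 \left(-1\right)\right) = - 4 \left(1 - 2\right) = \left(-4\right) \left(-1\right) = 4$)
$y = 5890$
$\left(-23163 + \left(31 - 38\right) \left(z{\left(-8 \right)} - 15\right)\right) + y = \left(-23163 + \left(31 - 38\right) \left(4 - 15\right)\right) + 5890 = \left(-23163 + \left(31 - 38\right) \left(-11\right)\right) + 5890 = \left(-23163 - -77\right) + 5890 = \left(-23163 + 77\right) + 5890 = -23086 + 5890 = -17196$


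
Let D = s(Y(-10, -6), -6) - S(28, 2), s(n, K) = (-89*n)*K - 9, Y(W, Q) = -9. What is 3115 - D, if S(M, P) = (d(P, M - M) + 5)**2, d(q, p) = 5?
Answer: 8030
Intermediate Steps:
s(n, K) = -9 - 89*K*n (s(n, K) = -89*K*n - 9 = -9 - 89*K*n)
S(M, P) = 100 (S(M, P) = (5 + 5)**2 = 10**2 = 100)
D = -4915 (D = (-9 - 89*(-6)*(-9)) - 1*100 = (-9 - 4806) - 100 = -4815 - 100 = -4915)
3115 - D = 3115 - 1*(-4915) = 3115 + 4915 = 8030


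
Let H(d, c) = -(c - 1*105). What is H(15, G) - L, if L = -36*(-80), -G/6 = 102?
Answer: -2163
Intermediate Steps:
G = -612 (G = -6*102 = -612)
H(d, c) = 105 - c (H(d, c) = -(c - 105) = -(-105 + c) = 105 - c)
L = 2880
H(15, G) - L = (105 - 1*(-612)) - 1*2880 = (105 + 612) - 2880 = 717 - 2880 = -2163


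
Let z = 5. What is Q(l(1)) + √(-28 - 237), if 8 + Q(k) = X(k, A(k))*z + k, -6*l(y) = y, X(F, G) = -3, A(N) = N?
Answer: -139/6 + I*√265 ≈ -23.167 + 16.279*I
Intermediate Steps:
l(y) = -y/6
Q(k) = -23 + k (Q(k) = -8 + (-3*5 + k) = -8 + (-15 + k) = -23 + k)
Q(l(1)) + √(-28 - 237) = (-23 - ⅙*1) + √(-28 - 237) = (-23 - ⅙) + √(-265) = -139/6 + I*√265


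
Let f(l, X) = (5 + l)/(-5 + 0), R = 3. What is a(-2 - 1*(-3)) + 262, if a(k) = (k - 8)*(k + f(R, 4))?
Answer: 1331/5 ≈ 266.20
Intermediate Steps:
f(l, X) = -1 - l/5 (f(l, X) = (5 + l)/(-5) = (5 + l)*(-⅕) = -1 - l/5)
a(k) = (-8 + k)*(-8/5 + k) (a(k) = (k - 8)*(k + (-1 - ⅕*3)) = (-8 + k)*(k + (-1 - ⅗)) = (-8 + k)*(k - 8/5) = (-8 + k)*(-8/5 + k))
a(-2 - 1*(-3)) + 262 = (64/5 + (-2 - 1*(-3))² - 48*(-2 - 1*(-3))/5) + 262 = (64/5 + (-2 + 3)² - 48*(-2 + 3)/5) + 262 = (64/5 + 1² - 48/5*1) + 262 = (64/5 + 1 - 48/5) + 262 = 21/5 + 262 = 1331/5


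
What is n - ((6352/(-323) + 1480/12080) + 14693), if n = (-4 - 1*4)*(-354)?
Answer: -1155086753/97546 ≈ -11841.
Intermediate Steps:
n = 2832 (n = (-4 - 4)*(-354) = -8*(-354) = 2832)
n - ((6352/(-323) + 1480/12080) + 14693) = 2832 - ((6352/(-323) + 1480/12080) + 14693) = 2832 - ((6352*(-1/323) + 1480*(1/12080)) + 14693) = 2832 - ((-6352/323 + 37/302) + 14693) = 2832 - (-1906353/97546 + 14693) = 2832 - 1*1431337025/97546 = 2832 - 1431337025/97546 = -1155086753/97546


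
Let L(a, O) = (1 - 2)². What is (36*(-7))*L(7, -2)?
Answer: -252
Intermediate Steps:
L(a, O) = 1 (L(a, O) = (-1)² = 1)
(36*(-7))*L(7, -2) = (36*(-7))*1 = -252*1 = -252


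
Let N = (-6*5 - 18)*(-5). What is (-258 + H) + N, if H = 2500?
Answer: 2482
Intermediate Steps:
N = 240 (N = (-30 - 18)*(-5) = -48*(-5) = 240)
(-258 + H) + N = (-258 + 2500) + 240 = 2242 + 240 = 2482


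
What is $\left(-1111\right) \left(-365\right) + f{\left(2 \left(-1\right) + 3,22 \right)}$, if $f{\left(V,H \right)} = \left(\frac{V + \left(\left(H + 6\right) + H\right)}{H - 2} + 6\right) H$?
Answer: $\frac{4057031}{10} \approx 4.057 \cdot 10^{5}$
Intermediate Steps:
$f{\left(V,H \right)} = H \left(6 + \frac{6 + V + 2 H}{-2 + H}\right)$ ($f{\left(V,H \right)} = \left(\frac{V + \left(\left(6 + H\right) + H\right)}{-2 + H} + 6\right) H = \left(\frac{V + \left(6 + 2 H\right)}{-2 + H} + 6\right) H = \left(\frac{6 + V + 2 H}{-2 + H} + 6\right) H = \left(6 + \frac{6 + V + 2 H}{-2 + H}\right) H = H \left(6 + \frac{6 + V + 2 H}{-2 + H}\right)$)
$\left(-1111\right) \left(-365\right) + f{\left(2 \left(-1\right) + 3,22 \right)} = \left(-1111\right) \left(-365\right) + \frac{22 \left(-6 + \left(2 \left(-1\right) + 3\right) + 8 \cdot 22\right)}{-2 + 22} = 405515 + \frac{22 \left(-6 + \left(-2 + 3\right) + 176\right)}{20} = 405515 + 22 \cdot \frac{1}{20} \left(-6 + 1 + 176\right) = 405515 + 22 \cdot \frac{1}{20} \cdot 171 = 405515 + \frac{1881}{10} = \frac{4057031}{10}$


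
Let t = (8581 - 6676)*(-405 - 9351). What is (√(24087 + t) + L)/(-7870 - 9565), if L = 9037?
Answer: -9037/17435 - I*√18561093/17435 ≈ -0.51832 - 0.2471*I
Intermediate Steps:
t = -18585180 (t = 1905*(-9756) = -18585180)
(√(24087 + t) + L)/(-7870 - 9565) = (√(24087 - 18585180) + 9037)/(-7870 - 9565) = (√(-18561093) + 9037)/(-17435) = (I*√18561093 + 9037)*(-1/17435) = (9037 + I*√18561093)*(-1/17435) = -9037/17435 - I*√18561093/17435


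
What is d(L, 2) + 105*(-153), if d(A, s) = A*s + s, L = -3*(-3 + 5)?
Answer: -16075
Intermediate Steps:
L = -6 (L = -3*2 = -6)
d(A, s) = s + A*s
d(L, 2) + 105*(-153) = 2*(1 - 6) + 105*(-153) = 2*(-5) - 16065 = -10 - 16065 = -16075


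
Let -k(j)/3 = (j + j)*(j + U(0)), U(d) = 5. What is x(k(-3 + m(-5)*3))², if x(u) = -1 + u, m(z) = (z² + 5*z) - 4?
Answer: 811801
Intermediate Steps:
m(z) = -4 + z² + 5*z
k(j) = -6*j*(5 + j) (k(j) = -3*(j + j)*(j + 5) = -3*2*j*(5 + j) = -6*j*(5 + j))
x(k(-3 + m(-5)*3))² = (-1 - 6*(-3 + (-4 + (-5)² + 5*(-5))*3)*(5 + (-3 + (-4 + (-5)² + 5*(-5))*3)))² = (-1 - 6*(-3 + (-4 + 25 - 25)*3)*(5 + (-3 + (-4 + 25 - 25)*3)))² = (-1 - 6*(-3 - 4*3)*(5 + (-3 - 4*3)))² = (-1 - 6*(-3 - 12)*(5 + (-3 - 12)))² = (-1 - 6*(-15)*(5 - 15))² = (-1 - 6*(-15)*(-10))² = (-1 - 900)² = (-901)² = 811801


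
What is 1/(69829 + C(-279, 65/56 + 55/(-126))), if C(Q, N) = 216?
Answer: 1/70045 ≈ 1.4277e-5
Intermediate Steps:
1/(69829 + C(-279, 65/56 + 55/(-126))) = 1/(69829 + 216) = 1/70045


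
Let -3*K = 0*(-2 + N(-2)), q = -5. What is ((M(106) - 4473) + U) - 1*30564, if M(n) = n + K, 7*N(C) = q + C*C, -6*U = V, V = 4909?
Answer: -214495/6 ≈ -35749.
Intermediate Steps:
U = -4909/6 (U = -⅙*4909 = -4909/6 ≈ -818.17)
N(C) = -5/7 + C²/7 (N(C) = (-5 + C*C)/7 = (-5 + C²)/7 = -5/7 + C²/7)
K = 0 (K = -0*(-2 + (-5/7 + (⅐)*(-2)²)) = -0*(-2 + (-5/7 + (⅐)*4)) = -0*(-2 + (-5/7 + 4/7)) = -0*(-2 - ⅐) = -0*(-15)/7 = -⅓*0 = 0)
M(n) = n (M(n) = n + 0 = n)
((M(106) - 4473) + U) - 1*30564 = ((106 - 4473) - 4909/6) - 1*30564 = (-4367 - 4909/6) - 30564 = -31111/6 - 30564 = -214495/6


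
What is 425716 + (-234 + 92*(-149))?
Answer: 411774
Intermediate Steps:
425716 + (-234 + 92*(-149)) = 425716 + (-234 - 13708) = 425716 - 13942 = 411774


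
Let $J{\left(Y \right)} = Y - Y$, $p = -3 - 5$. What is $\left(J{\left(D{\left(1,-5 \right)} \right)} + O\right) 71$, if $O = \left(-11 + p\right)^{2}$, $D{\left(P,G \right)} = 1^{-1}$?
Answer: $25631$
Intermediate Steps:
$p = -8$ ($p = -3 - 5 = -8$)
$D{\left(P,G \right)} = 1$
$J{\left(Y \right)} = 0$
$O = 361$ ($O = \left(-11 - 8\right)^{2} = \left(-19\right)^{2} = 361$)
$\left(J{\left(D{\left(1,-5 \right)} \right)} + O\right) 71 = \left(0 + 361\right) 71 = 361 \cdot 71 = 25631$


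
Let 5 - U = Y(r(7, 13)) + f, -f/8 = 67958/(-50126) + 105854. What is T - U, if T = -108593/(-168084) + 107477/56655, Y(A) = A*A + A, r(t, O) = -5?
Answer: -22456282574269112039/26518879093140 ≈ -8.4680e+5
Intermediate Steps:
Y(A) = A + A² (Y(A) = A² + A = A + A²)
f = -21223878584/25063 (f = -8*(67958/(-50126) + 105854) = -8*(67958*(-1/50126) + 105854) = -8*(-33979/25063 + 105854) = -8*2652984823/25063 = -21223878584/25063 ≈ -8.4682e+5)
T = 2690833387/1058088780 (T = -108593*(-1/168084) + 107477*(1/56655) = 108593/168084 + 107477/56655 = 2690833387/1058088780 ≈ 2.5431)
U = 21223502639/25063 (U = 5 - (-5*(1 - 5) - 21223878584/25063) = 5 - (-5*(-4) - 21223878584/25063) = 5 - (20 - 21223878584/25063) = 5 - 1*(-21223377324/25063) = 5 + 21223377324/25063 = 21223502639/25063 ≈ 8.4681e+5)
T - U = 2690833387/1058088780 - 1*21223502639/25063 = 2690833387/1058088780 - 21223502639/25063 = -22456282574269112039/26518879093140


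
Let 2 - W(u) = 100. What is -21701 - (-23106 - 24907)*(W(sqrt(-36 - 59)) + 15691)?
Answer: 748645008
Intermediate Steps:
W(u) = -98 (W(u) = 2 - 1*100 = 2 - 100 = -98)
-21701 - (-23106 - 24907)*(W(sqrt(-36 - 59)) + 15691) = -21701 - (-23106 - 24907)*(-98 + 15691) = -21701 - (-48013)*15593 = -21701 - 1*(-748666709) = -21701 + 748666709 = 748645008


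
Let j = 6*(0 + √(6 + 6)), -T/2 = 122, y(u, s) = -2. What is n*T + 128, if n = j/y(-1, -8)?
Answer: 128 + 1464*√3 ≈ 2663.7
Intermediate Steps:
T = -244 (T = -2*122 = -244)
j = 12*√3 (j = 6*(0 + √12) = 6*(0 + 2*√3) = 6*(2*√3) = 12*√3 ≈ 20.785)
n = -6*√3 (n = (12*√3)/(-2) = (12*√3)*(-½) = -6*√3 ≈ -10.392)
n*T + 128 = -6*√3*(-244) + 128 = 1464*√3 + 128 = 128 + 1464*√3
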